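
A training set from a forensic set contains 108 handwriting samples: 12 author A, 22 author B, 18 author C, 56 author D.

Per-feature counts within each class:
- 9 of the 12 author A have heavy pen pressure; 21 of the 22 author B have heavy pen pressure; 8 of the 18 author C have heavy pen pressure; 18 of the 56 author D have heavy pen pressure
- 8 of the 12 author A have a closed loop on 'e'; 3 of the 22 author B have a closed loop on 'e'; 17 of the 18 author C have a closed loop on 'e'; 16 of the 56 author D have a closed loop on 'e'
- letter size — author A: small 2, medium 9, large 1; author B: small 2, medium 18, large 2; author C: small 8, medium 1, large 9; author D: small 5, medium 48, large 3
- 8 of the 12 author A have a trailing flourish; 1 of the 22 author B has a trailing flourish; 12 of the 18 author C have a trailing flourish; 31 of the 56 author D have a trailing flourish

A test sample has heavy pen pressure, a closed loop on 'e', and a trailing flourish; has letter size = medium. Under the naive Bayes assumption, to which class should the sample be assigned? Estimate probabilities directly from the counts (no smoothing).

author A: (12/108) × (9/12) × (8/12) × (9/12) × (8/12) ≈ 0.0277778
author B: (22/108) × (21/22) × (3/22) × (18/22) × (1/22) ≈ 0.000986101
author C: (18/108) × (8/18) × (17/18) × (1/18) × (12/18) ≈ 0.00259107
author D: (56/108) × (18/56) × (16/56) × (48/56) × (31/56) ≈ 0.0225948
Highest score → author A.

author A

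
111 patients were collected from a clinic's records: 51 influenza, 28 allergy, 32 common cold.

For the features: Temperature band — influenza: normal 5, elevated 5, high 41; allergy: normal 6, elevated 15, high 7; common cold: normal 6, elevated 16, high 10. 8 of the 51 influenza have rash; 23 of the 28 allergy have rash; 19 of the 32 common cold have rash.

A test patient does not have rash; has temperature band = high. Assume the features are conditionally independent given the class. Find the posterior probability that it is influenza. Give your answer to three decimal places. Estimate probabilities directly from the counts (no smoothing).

0.867

influenza: (51/111) × (41/51) × (43/51) ≈ 0.311429
allergy: (28/111) × (7/28) × (5/28) ≈ 0.0112613
common cold: (32/111) × (10/32) × (13/32) ≈ 0.0365991
P(influenza | x) = 0.311429 / 0.3592894 ≈ 0.867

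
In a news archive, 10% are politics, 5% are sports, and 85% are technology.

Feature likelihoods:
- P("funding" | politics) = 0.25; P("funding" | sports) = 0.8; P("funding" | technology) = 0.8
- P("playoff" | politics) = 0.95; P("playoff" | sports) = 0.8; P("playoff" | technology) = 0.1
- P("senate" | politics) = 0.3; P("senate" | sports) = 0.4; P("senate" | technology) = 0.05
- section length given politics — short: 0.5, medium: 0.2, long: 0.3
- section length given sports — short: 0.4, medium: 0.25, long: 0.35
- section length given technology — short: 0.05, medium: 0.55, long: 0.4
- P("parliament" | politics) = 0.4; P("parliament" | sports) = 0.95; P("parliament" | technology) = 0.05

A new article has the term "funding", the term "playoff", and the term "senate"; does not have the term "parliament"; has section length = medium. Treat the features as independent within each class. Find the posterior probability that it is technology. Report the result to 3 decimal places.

politics: 0.1 × 0.25 × 0.95 × 0.3 × 0.2 × (1−0.4) = 0.000855
sports: 0.05 × 0.8 × 0.8 × 0.4 × 0.25 × (1−0.95) = 0.00016
technology: 0.85 × 0.8 × 0.1 × 0.05 × 0.55 × (1−0.05) = 0.0017765
P(technology | x) = 0.0017765 / 0.0027915 ≈ 0.636

0.636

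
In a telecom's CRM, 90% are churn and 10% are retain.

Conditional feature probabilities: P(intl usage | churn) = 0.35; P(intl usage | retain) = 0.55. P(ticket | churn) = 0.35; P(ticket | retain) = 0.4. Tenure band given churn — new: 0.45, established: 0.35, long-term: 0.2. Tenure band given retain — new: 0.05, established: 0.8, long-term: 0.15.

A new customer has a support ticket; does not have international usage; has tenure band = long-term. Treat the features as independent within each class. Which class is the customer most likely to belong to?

churn

churn: 0.9 × (1−0.35) × 0.35 × 0.2 = 0.04095
retain: 0.1 × (1−0.55) × 0.4 × 0.15 = 0.0027
Highest score → churn.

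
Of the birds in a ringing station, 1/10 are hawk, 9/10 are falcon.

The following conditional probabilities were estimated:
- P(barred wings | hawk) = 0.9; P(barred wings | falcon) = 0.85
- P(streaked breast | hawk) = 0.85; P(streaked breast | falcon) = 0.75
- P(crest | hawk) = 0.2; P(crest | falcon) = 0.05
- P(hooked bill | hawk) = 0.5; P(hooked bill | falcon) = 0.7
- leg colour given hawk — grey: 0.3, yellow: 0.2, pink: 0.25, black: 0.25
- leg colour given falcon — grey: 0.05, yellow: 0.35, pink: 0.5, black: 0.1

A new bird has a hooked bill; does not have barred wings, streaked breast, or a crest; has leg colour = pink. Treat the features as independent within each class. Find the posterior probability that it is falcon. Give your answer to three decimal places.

0.987

hawk: 0.1 × (1−0.9) × (1−0.85) × (1−0.2) × 0.5 × 0.25 = 0.00015
falcon: 0.9 × (1−0.85) × (1−0.75) × (1−0.05) × 0.7 × 0.5 = 0.011221875
P(falcon | x) = 0.011221875 / 0.011371875 ≈ 0.987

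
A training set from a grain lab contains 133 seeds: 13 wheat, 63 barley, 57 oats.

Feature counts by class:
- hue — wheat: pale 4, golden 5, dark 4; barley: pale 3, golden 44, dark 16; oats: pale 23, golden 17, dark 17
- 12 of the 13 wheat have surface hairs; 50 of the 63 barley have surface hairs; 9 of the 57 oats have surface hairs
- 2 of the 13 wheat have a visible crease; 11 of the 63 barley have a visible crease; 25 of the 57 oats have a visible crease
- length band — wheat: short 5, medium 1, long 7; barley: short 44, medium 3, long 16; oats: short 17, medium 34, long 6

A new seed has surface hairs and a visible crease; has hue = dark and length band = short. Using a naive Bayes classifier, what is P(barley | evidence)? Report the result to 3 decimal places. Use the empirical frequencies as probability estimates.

0.731

wheat: (13/133) × (4/13) × (12/13) × (2/13) × (5/13) ≈ 0.0016427
barley: (63/133) × (16/63) × (50/63) × (11/63) × (44/63) ≈ 0.0116429
oats: (57/133) × (17/57) × (9/57) × (25/57) × (17/57) ≈ 0.00264
P(barley | x) = 0.0116429 / 0.0159256 ≈ 0.731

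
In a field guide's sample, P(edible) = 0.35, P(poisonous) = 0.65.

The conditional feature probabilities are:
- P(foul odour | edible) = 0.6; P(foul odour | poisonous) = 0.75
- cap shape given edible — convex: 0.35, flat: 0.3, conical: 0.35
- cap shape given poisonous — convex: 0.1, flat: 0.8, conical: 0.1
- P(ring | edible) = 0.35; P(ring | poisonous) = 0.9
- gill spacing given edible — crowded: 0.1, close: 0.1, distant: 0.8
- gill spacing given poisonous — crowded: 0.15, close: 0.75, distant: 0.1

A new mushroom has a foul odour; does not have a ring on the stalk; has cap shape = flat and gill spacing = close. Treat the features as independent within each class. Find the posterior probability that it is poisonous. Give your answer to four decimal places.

0.8772

edible: 0.35 × 0.6 × 0.3 × (1−0.35) × 0.1 = 0.004095
poisonous: 0.65 × 0.75 × 0.8 × (1−0.9) × 0.75 = 0.02925
P(poisonous | x) = 0.02925 / 0.033345 ≈ 0.8772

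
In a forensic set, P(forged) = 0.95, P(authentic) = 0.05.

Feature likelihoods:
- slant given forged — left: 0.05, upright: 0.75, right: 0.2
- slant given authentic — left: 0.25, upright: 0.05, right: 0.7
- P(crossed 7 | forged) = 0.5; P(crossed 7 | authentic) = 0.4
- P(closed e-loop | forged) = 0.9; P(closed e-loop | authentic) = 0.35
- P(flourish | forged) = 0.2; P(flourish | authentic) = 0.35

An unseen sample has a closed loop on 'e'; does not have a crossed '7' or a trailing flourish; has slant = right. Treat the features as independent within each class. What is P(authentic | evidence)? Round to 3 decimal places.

0.065

forged: 0.95 × 0.2 × (1−0.5) × 0.9 × (1−0.2) = 0.0684
authentic: 0.05 × 0.7 × (1−0.4) × 0.35 × (1−0.35) = 0.0047775
P(authentic | x) = 0.0047775 / 0.0731775 ≈ 0.065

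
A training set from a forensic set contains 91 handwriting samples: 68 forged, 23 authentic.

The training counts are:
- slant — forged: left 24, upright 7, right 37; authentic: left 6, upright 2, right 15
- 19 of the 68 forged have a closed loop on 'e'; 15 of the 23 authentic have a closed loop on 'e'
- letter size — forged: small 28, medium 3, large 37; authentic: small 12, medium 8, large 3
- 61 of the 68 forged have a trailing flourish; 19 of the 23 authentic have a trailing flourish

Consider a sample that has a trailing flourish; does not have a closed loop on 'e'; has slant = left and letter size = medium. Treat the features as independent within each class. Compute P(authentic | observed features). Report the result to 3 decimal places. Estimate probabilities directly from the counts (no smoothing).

0.467

forged: (68/91) × (24/68) × (49/68) × (3/68) × (61/68) ≈ 0.00752125
authentic: (23/91) × (6/23) × (8/23) × (8/23) × (19/23) ≈ 0.00658961
P(authentic | x) = 0.00658961 / 0.01411086 ≈ 0.467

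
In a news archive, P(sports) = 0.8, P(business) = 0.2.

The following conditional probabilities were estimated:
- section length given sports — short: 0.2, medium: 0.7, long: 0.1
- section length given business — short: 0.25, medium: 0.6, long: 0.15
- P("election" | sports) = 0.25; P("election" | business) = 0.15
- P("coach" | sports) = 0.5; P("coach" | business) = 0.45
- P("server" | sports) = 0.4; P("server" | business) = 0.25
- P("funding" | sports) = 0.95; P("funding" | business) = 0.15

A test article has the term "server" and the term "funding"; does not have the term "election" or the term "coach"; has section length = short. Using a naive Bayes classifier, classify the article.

sports

sports: 0.8 × 0.2 × (1−0.25) × (1−0.5) × 0.4 × 0.95 = 0.0228
business: 0.2 × 0.25 × (1−0.15) × (1−0.45) × 0.25 × 0.15 = 0.0008765625
Highest score → sports.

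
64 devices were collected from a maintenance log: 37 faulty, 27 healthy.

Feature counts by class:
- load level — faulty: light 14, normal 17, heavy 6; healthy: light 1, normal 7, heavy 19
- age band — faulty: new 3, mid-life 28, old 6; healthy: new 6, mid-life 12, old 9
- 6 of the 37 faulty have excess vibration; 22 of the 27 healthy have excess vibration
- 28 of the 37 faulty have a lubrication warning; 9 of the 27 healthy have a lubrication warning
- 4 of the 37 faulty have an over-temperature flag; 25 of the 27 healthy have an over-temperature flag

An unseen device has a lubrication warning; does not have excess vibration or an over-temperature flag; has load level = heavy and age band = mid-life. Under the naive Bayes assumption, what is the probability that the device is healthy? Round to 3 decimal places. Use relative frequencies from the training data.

faulty: (37/64) × (6/37) × (28/37) × (31/37) × (28/37) × (33/37) ≈ 0.0401196
healthy: (27/64) × (19/27) × (12/27) × (5/27) × (9/27) × (2/27) ≈ 0.000603313
P(healthy | x) = 0.000603313 / 0.040722913 ≈ 0.015

0.015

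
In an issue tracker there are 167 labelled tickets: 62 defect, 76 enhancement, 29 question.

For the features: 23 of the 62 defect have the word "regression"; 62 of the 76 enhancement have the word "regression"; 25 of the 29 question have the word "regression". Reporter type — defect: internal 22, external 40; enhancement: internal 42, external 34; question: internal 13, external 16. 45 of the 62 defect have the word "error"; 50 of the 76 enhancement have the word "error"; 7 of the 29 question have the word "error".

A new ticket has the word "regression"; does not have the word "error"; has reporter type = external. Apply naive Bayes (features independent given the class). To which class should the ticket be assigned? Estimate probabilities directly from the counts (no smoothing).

defect: (62/167) × (23/62) × (40/62) × (17/62) ≈ 0.0243633
enhancement: (76/167) × (62/76) × (34/76) × (26/76) ≈ 0.0568199
question: (29/167) × (25/29) × (16/29) × (22/29) ≈ 0.0626571
Highest score → question.

question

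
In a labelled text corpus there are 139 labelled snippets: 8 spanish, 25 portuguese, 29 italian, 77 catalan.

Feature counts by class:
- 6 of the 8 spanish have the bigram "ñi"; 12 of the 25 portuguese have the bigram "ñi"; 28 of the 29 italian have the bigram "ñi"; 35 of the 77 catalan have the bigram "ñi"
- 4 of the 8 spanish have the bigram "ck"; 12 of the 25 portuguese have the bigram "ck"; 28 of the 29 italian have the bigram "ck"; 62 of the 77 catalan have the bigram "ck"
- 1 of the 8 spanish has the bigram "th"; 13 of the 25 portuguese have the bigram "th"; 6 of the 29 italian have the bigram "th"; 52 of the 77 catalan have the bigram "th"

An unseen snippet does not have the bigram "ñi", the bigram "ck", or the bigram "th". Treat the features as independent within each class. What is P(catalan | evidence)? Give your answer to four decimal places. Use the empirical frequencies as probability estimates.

0.3904

spanish: (8/139) × (2/8) × (4/8) × (7/8) ≈ 0.00629496
portuguese: (25/139) × (13/25) × (13/25) × (12/25) ≈ 0.0233439
italian: (29/139) × (1/29) × (1/29) × (23/29) ≈ 0.000196751
catalan: (77/139) × (42/77) × (15/77) × (25/77) ≈ 0.019111
P(catalan | x) = 0.019111 / 0.048946611 ≈ 0.3904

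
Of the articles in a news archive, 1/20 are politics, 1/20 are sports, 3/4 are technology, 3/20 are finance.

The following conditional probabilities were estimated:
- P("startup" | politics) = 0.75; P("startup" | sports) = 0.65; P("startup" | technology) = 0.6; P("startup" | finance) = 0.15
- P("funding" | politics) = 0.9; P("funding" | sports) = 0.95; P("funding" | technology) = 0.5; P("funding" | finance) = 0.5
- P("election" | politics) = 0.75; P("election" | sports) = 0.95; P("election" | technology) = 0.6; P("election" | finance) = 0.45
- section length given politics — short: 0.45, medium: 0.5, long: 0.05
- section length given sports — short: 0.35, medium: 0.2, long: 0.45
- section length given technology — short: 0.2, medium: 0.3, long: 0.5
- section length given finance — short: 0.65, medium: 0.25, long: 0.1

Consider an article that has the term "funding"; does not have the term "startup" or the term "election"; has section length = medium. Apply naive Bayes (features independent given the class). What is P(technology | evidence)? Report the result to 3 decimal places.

politics: 0.05 × (1−0.75) × 0.9 × (1−0.75) × 0.5 = 0.00140625
sports: 0.05 × (1−0.65) × 0.95 × (1−0.95) × 0.2 = 0.00016625
technology: 0.75 × (1−0.6) × 0.5 × (1−0.6) × 0.3 = 0.018
finance: 0.15 × (1−0.15) × 0.5 × (1−0.45) × 0.25 = 0.008765625
P(technology | x) = 0.018 / 0.028338125 ≈ 0.635

0.635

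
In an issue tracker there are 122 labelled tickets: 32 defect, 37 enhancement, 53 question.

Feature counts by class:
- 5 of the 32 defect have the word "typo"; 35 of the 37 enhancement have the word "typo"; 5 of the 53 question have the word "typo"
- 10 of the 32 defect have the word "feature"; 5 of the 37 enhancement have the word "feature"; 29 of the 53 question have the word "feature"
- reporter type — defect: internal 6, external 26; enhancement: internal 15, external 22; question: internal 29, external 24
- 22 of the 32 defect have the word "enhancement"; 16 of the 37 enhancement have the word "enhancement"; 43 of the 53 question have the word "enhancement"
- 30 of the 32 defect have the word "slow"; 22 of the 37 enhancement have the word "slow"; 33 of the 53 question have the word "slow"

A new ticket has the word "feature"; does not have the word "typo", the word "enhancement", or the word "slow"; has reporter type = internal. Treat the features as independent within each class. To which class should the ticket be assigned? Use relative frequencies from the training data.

question

defect: (32/122) × (27/32) × (10/32) × (6/32) × (10/32) × (2/32) ≈ 0.000253271
enhancement: (37/122) × (2/37) × (5/37) × (15/37) × (21/37) × (15/37) ≈ 0.00020665
question: (53/122) × (48/53) × (29/53) × (29/53) × (10/53) × (20/53) ≈ 0.00838695
Highest score → question.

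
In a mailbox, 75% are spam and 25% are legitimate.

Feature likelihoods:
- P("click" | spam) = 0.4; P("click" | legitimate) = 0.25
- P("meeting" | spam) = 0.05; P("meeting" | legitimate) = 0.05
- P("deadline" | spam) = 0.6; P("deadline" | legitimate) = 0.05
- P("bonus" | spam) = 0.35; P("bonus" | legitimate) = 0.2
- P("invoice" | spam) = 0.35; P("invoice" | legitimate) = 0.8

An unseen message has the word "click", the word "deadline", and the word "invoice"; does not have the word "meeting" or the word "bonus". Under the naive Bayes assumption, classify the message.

spam: 0.75 × 0.4 × (1−0.05) × 0.6 × (1−0.35) × 0.35 = 0.0389025
legitimate: 0.25 × 0.25 × (1−0.05) × 0.05 × (1−0.2) × 0.8 = 0.0019
Highest score → spam.

spam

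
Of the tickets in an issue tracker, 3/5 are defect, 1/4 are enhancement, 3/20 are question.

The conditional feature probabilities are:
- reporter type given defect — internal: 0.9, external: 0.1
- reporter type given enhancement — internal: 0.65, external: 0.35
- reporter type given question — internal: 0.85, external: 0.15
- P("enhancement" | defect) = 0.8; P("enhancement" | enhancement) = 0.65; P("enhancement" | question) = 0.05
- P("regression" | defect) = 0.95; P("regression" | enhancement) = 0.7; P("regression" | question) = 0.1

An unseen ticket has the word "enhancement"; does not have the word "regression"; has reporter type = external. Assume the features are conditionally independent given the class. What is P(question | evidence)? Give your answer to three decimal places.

0.049

defect: 0.6 × 0.1 × 0.8 × (1−0.95) = 0.0024
enhancement: 0.25 × 0.35 × 0.65 × (1−0.7) = 0.0170625
question: 0.15 × 0.15 × 0.05 × (1−0.1) = 0.0010125
P(question | x) = 0.0010125 / 0.020475 ≈ 0.049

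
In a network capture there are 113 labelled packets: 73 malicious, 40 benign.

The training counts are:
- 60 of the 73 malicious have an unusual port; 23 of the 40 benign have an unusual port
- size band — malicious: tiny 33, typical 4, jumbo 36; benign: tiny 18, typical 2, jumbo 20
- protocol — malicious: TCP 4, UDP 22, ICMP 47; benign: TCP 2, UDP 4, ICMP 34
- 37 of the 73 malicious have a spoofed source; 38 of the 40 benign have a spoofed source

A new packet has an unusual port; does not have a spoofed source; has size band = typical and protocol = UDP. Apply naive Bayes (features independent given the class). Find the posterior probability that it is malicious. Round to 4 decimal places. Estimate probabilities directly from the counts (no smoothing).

0.9884

malicious: (73/113) × (60/73) × (4/73) × (22/73) × (36/73) ≈ 0.00432404
benign: (40/113) × (23/40) × (2/40) × (4/40) × (2/40) ≈ 0.000050885
P(malicious | x) = 0.00432404 / 0.004374925 ≈ 0.9884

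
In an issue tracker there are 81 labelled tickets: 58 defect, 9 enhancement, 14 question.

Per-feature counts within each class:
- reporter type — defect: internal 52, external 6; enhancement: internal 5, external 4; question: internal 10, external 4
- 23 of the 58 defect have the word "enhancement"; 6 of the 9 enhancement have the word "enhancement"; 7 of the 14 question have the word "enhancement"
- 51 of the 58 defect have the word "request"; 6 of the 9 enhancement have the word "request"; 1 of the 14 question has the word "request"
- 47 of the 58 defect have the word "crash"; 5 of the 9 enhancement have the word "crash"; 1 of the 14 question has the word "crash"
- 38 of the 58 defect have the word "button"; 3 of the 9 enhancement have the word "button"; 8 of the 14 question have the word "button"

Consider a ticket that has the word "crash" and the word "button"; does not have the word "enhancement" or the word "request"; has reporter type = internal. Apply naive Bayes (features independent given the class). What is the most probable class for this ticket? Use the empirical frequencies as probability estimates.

defect

defect: (58/81) × (52/58) × (35/58) × (7/58) × (47/58) × (38/58) ≈ 0.024823
enhancement: (9/81) × (5/9) × (3/9) × (3/9) × (5/9) × (3/9) ≈ 0.00127013
question: (14/81) × (10/14) × (7/14) × (13/14) × (1/14) × (8/14) ≈ 0.00233956
Highest score → defect.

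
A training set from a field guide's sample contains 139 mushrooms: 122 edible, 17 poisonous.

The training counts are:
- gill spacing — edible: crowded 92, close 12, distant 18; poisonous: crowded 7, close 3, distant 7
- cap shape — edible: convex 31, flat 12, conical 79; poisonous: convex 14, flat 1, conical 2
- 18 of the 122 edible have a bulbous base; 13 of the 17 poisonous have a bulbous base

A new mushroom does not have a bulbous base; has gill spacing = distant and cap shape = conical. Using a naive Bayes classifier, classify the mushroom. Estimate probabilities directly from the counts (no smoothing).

edible

edible: (122/139) × (18/122) × (79/122) × (104/122) ≈ 0.0714823
poisonous: (17/139) × (7/17) × (2/17) × (4/17) ≈ 0.00139404
Highest score → edible.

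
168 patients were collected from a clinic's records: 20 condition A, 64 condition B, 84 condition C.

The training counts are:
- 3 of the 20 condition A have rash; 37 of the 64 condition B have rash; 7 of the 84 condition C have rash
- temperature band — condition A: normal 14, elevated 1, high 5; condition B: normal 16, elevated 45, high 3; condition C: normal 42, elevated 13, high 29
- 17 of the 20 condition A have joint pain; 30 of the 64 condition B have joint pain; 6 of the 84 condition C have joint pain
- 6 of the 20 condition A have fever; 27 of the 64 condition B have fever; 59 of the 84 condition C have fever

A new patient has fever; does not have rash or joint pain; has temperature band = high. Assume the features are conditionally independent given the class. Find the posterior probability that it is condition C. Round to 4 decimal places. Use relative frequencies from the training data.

0.9733

condition A: (20/168) × (17/20) × (5/20) × (3/20) × (6/20) ≈ 0.00113839
condition B: (64/168) × (27/64) × (3/64) × (34/64) × (27/64) ≈ 0.00168841
condition C: (84/168) × (77/84) × (29/84) × (78/84) × (59/84) ≈ 0.103202
P(condition C | x) = 0.103202 / 0.1060288 ≈ 0.9733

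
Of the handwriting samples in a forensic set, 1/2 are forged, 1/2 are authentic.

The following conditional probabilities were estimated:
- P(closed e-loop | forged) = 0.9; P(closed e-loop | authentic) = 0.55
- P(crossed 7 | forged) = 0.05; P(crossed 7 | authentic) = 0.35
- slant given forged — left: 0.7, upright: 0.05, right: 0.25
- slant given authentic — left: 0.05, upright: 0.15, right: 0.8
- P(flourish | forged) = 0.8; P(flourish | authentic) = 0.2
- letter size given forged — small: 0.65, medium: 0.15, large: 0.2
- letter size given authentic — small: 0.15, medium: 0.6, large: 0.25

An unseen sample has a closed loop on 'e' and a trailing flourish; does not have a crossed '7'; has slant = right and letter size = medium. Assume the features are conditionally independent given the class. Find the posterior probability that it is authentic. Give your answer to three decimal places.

0.572

forged: 0.5 × 0.9 × (1−0.05) × 0.25 × 0.8 × 0.15 = 0.012825
authentic: 0.5 × 0.55 × (1−0.35) × 0.8 × 0.2 × 0.6 = 0.01716
P(authentic | x) = 0.01716 / 0.029985 ≈ 0.572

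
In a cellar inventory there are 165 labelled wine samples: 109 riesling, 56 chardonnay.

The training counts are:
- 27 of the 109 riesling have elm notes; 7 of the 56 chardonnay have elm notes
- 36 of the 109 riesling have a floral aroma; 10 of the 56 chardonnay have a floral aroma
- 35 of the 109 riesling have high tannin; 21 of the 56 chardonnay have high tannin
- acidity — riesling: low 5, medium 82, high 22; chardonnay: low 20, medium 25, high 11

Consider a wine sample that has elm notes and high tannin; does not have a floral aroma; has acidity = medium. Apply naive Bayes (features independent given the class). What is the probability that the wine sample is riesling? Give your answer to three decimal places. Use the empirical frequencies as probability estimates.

0.819

riesling: (109/165) × (27/109) × (73/109) × (35/109) × (82/109) ≈ 0.0264731
chardonnay: (56/165) × (7/56) × (46/56) × (21/56) × (25/56) ≈ 0.00583401
P(riesling | x) = 0.0264731 / 0.03230711 ≈ 0.819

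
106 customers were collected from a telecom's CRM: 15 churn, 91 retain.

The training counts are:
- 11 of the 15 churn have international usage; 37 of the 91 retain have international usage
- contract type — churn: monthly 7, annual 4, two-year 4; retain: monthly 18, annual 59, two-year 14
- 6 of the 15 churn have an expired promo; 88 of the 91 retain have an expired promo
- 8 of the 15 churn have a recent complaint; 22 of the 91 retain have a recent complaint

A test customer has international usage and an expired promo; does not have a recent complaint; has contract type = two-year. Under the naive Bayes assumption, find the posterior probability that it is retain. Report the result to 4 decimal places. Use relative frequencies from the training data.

0.8840

churn: (15/106) × (11/15) × (4/15) × (6/15) × (7/15) ≈ 0.00516562
retain: (91/106) × (37/91) × (14/91) × (88/91) × (69/91) ≈ 0.039376
P(retain | x) = 0.039376 / 0.04454162 ≈ 0.8840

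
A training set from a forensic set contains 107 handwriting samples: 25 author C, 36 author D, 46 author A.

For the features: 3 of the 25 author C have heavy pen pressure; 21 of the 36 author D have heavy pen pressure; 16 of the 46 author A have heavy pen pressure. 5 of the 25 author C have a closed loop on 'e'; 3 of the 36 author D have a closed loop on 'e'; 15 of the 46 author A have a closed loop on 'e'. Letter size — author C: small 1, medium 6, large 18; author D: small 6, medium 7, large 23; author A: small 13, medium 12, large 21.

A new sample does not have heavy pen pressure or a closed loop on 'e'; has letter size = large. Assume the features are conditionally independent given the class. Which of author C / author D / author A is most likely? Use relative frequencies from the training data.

author C: (25/107) × (22/25) × (20/25) × (18/25) ≈ 0.11843
author D: (36/107) × (15/36) × (33/36) × (23/36) ≈ 0.0821002
author A: (46/107) × (30/46) × (31/46) × (21/46) ≈ 0.0862587
Highest score → author C.

author C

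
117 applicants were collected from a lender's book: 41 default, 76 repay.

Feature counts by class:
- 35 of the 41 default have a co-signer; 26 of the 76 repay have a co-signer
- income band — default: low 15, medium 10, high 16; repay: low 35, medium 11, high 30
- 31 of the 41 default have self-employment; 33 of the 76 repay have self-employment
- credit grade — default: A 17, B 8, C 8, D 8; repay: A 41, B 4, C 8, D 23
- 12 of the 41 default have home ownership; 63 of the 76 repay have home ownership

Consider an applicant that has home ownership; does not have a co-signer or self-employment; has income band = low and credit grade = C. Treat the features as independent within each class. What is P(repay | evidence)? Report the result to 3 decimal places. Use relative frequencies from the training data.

0.974

default: (41/117) × (6/41) × (15/41) × (10/41) × (8/41) × (12/41) ≈ 0.000261332
repay: (76/117) × (50/76) × (35/76) × (43/76) × (8/76) × (63/76) ≈ 0.00971621
P(repay | x) = 0.00971621 / 0.009977542 ≈ 0.974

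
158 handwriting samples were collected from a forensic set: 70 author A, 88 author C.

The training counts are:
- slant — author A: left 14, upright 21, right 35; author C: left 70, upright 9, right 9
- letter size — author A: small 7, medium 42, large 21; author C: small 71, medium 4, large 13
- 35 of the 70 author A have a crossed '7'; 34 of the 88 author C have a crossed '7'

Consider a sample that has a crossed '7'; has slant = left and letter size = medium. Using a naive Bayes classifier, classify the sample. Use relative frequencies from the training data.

author A

author A: (70/158) × (14/70) × (42/70) × (35/70) ≈ 0.0265823
author C: (88/158) × (70/88) × (4/88) × (34/88) ≈ 0.00778063
Highest score → author A.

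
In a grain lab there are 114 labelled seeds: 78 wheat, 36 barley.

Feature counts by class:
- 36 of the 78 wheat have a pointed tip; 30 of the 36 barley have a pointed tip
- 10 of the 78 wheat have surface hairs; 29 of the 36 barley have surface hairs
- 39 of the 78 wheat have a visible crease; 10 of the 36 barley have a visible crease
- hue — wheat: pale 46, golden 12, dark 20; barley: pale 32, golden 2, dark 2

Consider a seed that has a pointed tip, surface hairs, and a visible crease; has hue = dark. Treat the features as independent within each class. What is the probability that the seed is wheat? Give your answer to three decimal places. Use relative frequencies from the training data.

wheat: (78/114) × (36/78) × (10/78) × (39/78) × (20/78) ≈ 0.00519049
barley: (36/114) × (30/36) × (29/36) × (10/36) × (2/36) ≈ 0.00327142
P(wheat | x) = 0.00519049 / 0.00846191 ≈ 0.613

0.613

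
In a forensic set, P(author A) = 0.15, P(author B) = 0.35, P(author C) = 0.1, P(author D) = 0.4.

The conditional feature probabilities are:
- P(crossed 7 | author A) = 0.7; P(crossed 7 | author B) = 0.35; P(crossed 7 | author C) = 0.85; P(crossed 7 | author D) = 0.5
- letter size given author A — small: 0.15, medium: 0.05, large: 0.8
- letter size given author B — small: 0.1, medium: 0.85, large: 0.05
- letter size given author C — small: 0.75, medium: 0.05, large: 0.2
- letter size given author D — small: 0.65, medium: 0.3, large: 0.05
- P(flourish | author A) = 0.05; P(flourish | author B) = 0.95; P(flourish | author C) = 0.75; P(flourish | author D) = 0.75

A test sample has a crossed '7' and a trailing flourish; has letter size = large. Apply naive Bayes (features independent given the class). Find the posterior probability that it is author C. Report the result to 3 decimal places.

0.421

author A: 0.15 × 0.7 × 0.8 × 0.05 = 0.0042
author B: 0.35 × 0.35 × 0.05 × 0.95 = 0.00581875
author C: 0.1 × 0.85 × 0.2 × 0.75 = 0.01275
author D: 0.4 × 0.5 × 0.05 × 0.75 = 0.0075
P(author C | x) = 0.01275 / 0.03026875 ≈ 0.421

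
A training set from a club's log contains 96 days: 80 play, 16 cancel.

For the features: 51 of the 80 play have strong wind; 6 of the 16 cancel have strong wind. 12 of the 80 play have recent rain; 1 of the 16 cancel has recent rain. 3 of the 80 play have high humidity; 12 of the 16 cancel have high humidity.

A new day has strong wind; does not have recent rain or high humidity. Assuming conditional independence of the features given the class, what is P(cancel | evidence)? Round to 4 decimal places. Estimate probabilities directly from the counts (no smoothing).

play: (80/96) × (51/80) × (68/80) × (77/80) = 0.43462890625
cancel: (16/96) × (6/16) × (15/16) × (4/16) = 0.0146484375
P(cancel | x) = 0.0146484375 / 0.44927734375 ≈ 0.0326

0.0326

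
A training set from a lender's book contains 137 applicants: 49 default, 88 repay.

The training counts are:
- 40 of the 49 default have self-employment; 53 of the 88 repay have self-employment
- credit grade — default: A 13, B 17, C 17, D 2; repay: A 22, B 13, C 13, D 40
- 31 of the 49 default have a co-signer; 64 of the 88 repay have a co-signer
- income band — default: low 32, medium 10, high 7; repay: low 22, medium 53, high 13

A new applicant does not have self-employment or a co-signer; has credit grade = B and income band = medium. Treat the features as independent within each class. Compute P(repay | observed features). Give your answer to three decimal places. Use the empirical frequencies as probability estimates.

default: (49/137) × (9/49) × (17/49) × (18/49) × (10/49) ≈ 0.00170866
repay: (88/137) × (35/88) × (13/88) × (24/88) × (53/88) ≈ 0.00619912
P(repay | x) = 0.00619912 / 0.00790778 ≈ 0.784

0.784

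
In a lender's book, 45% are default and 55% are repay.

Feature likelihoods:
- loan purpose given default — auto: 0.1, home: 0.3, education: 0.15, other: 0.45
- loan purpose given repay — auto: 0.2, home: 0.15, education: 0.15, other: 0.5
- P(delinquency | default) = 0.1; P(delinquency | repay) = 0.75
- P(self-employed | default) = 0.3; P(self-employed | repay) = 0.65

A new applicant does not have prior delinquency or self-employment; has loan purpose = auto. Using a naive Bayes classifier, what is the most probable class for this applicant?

default

default: 0.45 × 0.1 × (1−0.1) × (1−0.3) = 0.02835
repay: 0.55 × 0.2 × (1−0.75) × (1−0.65) = 0.009625
Highest score → default.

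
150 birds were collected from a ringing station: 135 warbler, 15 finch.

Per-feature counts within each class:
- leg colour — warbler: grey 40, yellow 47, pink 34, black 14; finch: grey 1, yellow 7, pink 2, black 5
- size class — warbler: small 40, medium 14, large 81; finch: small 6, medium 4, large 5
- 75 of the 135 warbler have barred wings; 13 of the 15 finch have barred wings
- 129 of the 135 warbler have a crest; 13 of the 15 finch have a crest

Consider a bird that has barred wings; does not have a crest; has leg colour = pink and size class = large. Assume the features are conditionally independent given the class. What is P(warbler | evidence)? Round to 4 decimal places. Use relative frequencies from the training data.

warbler: (135/150) × (34/135) × (81/135) × (75/135) × (6/135) ≈ 0.00335802
finch: (15/150) × (2/15) × (5/15) × (13/15) × (2/15) ≈ 0.00051358
P(warbler | x) = 0.00335802 / 0.0038716 ≈ 0.8673

0.8673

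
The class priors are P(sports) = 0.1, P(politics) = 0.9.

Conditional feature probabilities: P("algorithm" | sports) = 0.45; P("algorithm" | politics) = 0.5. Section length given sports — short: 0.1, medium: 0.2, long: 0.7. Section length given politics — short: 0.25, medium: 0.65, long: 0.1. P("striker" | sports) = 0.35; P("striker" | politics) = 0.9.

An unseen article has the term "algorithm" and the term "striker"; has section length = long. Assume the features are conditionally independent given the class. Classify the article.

sports: 0.1 × 0.45 × 0.7 × 0.35 = 0.011025
politics: 0.9 × 0.5 × 0.1 × 0.9 = 0.0405
Highest score → politics.

politics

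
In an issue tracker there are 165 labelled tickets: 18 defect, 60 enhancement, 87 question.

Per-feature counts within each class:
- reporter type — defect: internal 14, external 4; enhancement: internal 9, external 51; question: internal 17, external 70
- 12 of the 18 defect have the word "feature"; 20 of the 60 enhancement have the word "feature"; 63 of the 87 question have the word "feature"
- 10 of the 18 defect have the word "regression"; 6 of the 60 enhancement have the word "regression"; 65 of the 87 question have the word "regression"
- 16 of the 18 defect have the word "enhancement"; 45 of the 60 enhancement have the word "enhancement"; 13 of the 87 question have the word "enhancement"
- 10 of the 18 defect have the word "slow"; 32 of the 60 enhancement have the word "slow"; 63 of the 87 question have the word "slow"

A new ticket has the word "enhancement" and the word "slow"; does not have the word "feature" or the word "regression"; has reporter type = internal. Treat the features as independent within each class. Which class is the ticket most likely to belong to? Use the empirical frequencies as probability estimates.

defect: (18/165) × (14/18) × (6/18) × (8/18) × (16/18) × (10/18) ≈ 0.00620748
enhancement: (60/165) × (9/60) × (40/60) × (54/60) × (45/60) × (32/60) ≈ 0.0130909
question: (87/165) × (17/87) × (24/87) × (22/87) × (13/87) × (63/87) ≈ 0.000777689
Highest score → enhancement.

enhancement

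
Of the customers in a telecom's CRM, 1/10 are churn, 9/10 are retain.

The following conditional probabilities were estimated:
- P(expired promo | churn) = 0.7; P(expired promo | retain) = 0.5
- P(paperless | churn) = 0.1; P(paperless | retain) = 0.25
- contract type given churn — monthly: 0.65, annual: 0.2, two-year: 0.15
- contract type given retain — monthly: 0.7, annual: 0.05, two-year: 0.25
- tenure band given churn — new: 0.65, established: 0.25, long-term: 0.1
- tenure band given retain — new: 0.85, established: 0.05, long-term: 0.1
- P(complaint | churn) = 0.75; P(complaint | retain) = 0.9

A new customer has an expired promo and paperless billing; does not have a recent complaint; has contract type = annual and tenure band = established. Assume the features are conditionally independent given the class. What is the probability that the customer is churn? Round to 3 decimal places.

0.757

churn: 0.1 × 0.7 × 0.1 × 0.2 × 0.25 × (1−0.75) = 0.0000875
retain: 0.9 × 0.5 × 0.25 × 0.05 × 0.05 × (1−0.9) = 0.000028125
P(churn | x) = 0.0000875 / 0.000115625 ≈ 0.757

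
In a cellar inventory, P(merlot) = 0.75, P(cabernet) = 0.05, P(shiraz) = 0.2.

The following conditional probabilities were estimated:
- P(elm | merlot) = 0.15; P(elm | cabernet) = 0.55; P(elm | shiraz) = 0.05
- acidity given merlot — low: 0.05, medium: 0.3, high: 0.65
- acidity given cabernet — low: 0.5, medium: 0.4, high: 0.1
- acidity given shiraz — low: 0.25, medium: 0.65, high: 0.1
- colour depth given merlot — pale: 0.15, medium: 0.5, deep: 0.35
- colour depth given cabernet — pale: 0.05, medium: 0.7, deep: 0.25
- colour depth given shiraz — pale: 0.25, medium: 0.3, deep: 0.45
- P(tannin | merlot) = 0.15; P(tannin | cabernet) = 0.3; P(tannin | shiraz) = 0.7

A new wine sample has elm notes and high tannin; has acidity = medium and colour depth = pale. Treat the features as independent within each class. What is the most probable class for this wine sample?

shiraz

merlot: 0.75 × 0.15 × 0.3 × 0.15 × 0.15 = 0.000759375
cabernet: 0.05 × 0.55 × 0.4 × 0.05 × 0.3 = 0.000165
shiraz: 0.2 × 0.05 × 0.65 × 0.25 × 0.7 = 0.0011375
Highest score → shiraz.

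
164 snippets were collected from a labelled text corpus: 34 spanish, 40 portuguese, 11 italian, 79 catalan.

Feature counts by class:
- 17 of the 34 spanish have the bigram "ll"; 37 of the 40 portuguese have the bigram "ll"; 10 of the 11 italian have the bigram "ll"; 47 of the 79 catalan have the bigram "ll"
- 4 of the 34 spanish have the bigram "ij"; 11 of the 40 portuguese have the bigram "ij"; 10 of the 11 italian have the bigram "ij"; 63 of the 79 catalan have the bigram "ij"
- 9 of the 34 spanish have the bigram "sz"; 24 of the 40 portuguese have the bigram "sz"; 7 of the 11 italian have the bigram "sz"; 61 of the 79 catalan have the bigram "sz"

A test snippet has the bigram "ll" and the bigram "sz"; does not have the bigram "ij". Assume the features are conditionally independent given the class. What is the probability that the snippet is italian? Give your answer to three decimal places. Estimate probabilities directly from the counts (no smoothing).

0.021

spanish: (34/164) × (17/34) × (30/34) × (9/34) ≈ 0.0242109
portuguese: (40/164) × (37/40) × (29/40) × (24/40) ≈ 0.0981402
italian: (11/164) × (10/11) × (1/11) × (7/11) ≈ 0.00352751
catalan: (79/164) × (47/79) × (16/79) × (61/79) ≈ 0.0448177
P(italian | x) = 0.00352751 / 0.17069631 ≈ 0.021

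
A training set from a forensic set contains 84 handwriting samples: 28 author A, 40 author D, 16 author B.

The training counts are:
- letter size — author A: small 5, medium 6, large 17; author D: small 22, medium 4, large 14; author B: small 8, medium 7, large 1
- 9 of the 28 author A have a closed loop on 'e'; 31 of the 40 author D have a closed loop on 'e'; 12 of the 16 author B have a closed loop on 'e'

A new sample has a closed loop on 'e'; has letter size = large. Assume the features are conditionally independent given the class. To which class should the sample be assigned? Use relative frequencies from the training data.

author A: (28/84) × (17/28) × (9/28) ≈ 0.065051
author D: (40/84) × (14/40) × (31/40) ≈ 0.129167
author B: (16/84) × (1/16) × (12/16) ≈ 0.00892857
Highest score → author D.

author D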